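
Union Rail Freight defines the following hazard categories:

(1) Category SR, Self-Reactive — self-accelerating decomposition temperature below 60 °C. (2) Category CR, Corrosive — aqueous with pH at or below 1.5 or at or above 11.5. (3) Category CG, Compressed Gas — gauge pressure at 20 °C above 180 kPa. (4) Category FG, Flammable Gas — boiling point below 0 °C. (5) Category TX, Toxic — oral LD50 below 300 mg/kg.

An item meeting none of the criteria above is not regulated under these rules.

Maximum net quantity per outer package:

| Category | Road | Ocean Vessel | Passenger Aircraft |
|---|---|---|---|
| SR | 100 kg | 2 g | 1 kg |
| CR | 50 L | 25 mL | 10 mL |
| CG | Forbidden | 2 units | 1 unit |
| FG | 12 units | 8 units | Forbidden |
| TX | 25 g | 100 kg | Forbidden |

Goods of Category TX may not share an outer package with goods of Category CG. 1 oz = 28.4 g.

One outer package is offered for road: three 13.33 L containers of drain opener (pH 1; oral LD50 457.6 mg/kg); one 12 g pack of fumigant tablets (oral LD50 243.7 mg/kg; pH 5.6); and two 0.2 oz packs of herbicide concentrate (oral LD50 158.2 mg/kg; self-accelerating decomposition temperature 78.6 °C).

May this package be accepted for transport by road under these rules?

Yes

With pH 1 (≤ 1.5), the drain opener falls in Category CR.
With oral LD50 243.7 mg/kg (< 300 mg/kg), the fumigant tablets fall in Category TX.
Herbicide concentrate: oral LD50 158.2 mg/kg < 300 mg/kg → Category TX (Toxic).
Category TX net quantity: 12 g + (two 0.2 oz packs = 11.36 g) = 23.36 g.
23.36 g ≤ 25 g (road limit, Category TX) — within limit.
Category CR quantity: three 13.33 L containers = 39.99 L.
That is within the Category CR road limit of 50 L.
The segregation rule (Category TX with Category CG) does not apply to Category TX with Category CR.
Every hazard category is within its road limit and no segregation rule is violated.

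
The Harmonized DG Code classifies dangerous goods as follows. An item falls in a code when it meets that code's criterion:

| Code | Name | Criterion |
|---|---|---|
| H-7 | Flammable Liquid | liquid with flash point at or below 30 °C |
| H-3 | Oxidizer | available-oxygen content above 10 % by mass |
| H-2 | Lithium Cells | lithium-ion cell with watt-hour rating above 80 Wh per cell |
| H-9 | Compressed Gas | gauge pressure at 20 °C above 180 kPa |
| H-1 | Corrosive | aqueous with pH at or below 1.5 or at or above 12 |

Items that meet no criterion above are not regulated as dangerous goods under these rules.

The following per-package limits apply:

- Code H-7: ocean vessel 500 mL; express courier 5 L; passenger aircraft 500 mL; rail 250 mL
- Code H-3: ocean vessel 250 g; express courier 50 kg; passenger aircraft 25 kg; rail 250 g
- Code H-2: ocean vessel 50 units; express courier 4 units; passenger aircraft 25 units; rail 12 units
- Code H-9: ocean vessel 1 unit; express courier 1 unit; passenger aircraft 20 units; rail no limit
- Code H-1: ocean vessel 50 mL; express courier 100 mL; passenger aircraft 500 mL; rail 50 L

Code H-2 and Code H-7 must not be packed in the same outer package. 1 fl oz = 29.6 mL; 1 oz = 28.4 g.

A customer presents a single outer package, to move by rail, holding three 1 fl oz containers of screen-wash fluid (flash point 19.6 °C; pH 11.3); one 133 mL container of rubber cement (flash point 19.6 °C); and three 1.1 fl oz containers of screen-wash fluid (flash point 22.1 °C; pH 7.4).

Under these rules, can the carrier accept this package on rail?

No

Flash point 19.6 °C meets the Code H-7 criterion (Flammable Liquid), so the screen-wash fluid is Code H-7.
Rubber cement: flash point 19.6 °C ≤ 30 °C → Code H-7 (Flammable Liquid).
Screen-wash fluid: flash point 22.1 °C ≤ 30 °C → Code H-7 (Flammable Liquid).
Total Code H-7: (three 1 fl oz containers = 88.8 mL) + 133 mL + (three 1.1 fl oz containers = 97.68 mL) = 319.48 mL.
319.48 mL > 250 mL (rail limit, Code H-7) — over the limit.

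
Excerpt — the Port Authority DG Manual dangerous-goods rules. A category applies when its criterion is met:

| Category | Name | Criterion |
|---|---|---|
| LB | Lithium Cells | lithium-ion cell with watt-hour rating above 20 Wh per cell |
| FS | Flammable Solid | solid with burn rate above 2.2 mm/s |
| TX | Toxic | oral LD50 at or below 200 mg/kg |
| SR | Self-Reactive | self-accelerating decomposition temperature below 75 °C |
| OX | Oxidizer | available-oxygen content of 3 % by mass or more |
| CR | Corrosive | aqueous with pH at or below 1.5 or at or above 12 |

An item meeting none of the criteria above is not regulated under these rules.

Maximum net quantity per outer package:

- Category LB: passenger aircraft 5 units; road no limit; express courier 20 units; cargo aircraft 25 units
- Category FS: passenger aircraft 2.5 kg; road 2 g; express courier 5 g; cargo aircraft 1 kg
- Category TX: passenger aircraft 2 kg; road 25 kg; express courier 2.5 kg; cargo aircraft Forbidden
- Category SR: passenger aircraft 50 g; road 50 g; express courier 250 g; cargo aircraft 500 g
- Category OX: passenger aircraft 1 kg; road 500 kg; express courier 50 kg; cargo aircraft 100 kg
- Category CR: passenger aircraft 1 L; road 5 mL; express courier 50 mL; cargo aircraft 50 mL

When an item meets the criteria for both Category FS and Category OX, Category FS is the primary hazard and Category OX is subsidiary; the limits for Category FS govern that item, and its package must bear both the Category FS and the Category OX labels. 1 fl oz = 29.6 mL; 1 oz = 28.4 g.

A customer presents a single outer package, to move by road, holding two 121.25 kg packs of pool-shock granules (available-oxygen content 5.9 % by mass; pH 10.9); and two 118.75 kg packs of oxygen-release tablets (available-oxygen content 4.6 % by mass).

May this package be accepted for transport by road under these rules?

With available-oxygen content 5.9 % by mass (≥ 3 % by mass), the pool-shock granules fall in Category OX.
Available-oxygen content 4.6 % by mass meets the Category OX criterion (Oxidizer), so the oxygen-release tablets are Category OX.
Category OX net quantity: (two 121.25 kg packs = 242.5 kg) + (two 118.75 kg packs = 237.5 kg) = 480 kg.
480 kg ≤ 500 kg (road limit, Category OX) — within limit.

Yes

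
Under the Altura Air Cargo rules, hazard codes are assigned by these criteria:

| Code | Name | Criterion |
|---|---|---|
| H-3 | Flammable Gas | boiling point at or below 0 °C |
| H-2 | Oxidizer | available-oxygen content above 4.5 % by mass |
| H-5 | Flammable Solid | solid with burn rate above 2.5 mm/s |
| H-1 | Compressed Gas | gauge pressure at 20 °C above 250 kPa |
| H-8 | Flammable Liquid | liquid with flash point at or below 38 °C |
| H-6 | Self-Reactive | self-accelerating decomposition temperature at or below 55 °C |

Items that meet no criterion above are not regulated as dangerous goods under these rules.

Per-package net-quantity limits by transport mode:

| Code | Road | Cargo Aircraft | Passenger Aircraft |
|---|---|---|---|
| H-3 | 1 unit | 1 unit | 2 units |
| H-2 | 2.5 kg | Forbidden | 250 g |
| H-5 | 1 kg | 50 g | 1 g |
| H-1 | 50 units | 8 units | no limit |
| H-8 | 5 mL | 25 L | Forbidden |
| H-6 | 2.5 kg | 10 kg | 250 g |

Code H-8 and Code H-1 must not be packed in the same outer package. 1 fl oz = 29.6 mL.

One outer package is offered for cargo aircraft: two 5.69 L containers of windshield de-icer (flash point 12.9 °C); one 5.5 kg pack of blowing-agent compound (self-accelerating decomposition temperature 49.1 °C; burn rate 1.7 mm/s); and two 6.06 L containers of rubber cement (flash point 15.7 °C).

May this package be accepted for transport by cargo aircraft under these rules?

Yes

Flash point 12.9 °C meets the Code H-8 criterion (Flammable Liquid), so the windshield de-icer is Code H-8.
Self-accelerating decomposition temperature 49.1 °C meets the Code H-6 criterion (Self-Reactive), so the blowing-agent compound is Code H-6.
With flash point 15.7 °C (≤ 38 °C), the rubber cement falls in Code H-8.
Code H-8 net quantity: (two 5.69 L containers = 11.38 L) + (two 6.06 L containers = 12.12 L) = 23.5 L.
23.5 L is within the cargo aircraft limit of 25 L for Code H-8.
Code H-6 quantity: 5.5 kg.
That is within the Code H-6 cargo aircraft limit of 10 kg.
The segregation rule (Code H-8 with Code H-1) does not apply to Code H-8 with Code H-6.
Every hazard code is within its cargo aircraft limit and no segregation rule is violated.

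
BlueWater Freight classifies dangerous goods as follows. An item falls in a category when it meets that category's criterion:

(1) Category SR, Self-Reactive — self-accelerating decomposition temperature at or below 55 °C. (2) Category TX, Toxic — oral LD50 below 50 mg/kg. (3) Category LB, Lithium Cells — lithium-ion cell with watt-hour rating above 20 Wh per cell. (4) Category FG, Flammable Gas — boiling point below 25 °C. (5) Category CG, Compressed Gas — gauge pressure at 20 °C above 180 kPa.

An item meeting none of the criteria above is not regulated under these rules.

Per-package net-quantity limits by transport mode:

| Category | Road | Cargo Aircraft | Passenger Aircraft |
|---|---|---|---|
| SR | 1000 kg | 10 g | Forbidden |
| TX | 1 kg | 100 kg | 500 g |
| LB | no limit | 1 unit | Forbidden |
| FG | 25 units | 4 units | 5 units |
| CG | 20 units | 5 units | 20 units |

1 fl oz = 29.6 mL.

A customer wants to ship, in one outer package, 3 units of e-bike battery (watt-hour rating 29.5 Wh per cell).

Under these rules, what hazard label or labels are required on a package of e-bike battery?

E-bike battery: watt-hour rating 29.5 Wh per cell > 20 Wh per cell → Category LB (Lithium Cells).
Only the Category LB label is required.

Category LB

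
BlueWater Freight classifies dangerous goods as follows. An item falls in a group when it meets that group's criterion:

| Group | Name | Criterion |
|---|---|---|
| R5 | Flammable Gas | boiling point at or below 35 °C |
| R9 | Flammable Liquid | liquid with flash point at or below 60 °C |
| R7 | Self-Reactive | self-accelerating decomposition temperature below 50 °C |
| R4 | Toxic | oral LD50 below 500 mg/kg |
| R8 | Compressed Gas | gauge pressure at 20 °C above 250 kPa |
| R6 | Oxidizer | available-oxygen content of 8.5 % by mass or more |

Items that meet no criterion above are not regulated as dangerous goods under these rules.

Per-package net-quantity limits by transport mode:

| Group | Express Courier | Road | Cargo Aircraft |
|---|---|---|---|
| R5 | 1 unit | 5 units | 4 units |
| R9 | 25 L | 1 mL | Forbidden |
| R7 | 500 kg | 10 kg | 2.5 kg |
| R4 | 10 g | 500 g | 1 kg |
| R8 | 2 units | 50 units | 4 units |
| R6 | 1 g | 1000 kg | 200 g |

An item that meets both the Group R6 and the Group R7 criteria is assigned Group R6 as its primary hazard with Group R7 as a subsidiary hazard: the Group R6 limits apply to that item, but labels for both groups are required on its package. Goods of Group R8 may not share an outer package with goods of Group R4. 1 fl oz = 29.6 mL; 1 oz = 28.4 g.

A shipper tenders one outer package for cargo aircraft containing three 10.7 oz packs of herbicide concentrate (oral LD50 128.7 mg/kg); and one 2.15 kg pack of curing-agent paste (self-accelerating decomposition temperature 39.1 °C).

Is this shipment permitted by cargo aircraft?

The herbicide concentrate has oral LD50 128.7 mg/kg, which is < 500 mg/kg, so it is Group R4 (Toxic).
The curing-agent paste has self-accelerating decomposition temperature 39.1 °C, which is < 50 °C, so it is Group R7 (Self-Reactive).
Group R7 quantity: 2.15 kg.
That is within the Group R7 cargo aircraft limit of 2.5 kg.
Group R4 quantity: three 10.7 oz packs = 911.64 g.
911.64 g ≤ 1 kg (cargo aircraft limit, Group R4) — within limit.
The segregation rule (Group R8 with Group R4) does not apply to Group R7 with Group R4.
Every hazard group is within its cargo aircraft limit and no segregation rule is violated.

Yes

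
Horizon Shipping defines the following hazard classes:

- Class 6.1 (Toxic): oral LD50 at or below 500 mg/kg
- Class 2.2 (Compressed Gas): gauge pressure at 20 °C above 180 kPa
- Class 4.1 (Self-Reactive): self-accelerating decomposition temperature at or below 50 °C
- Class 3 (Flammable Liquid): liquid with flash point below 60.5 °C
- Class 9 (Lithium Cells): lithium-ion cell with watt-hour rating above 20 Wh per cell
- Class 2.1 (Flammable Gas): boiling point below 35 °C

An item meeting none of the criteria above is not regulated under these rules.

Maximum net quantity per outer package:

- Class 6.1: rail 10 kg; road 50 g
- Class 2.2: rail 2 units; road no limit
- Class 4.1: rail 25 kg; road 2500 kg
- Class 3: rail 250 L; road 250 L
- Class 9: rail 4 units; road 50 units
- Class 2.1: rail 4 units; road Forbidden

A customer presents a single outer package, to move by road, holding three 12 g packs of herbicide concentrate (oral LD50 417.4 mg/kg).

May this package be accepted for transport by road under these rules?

With oral LD50 417.4 mg/kg (≤ 500 mg/kg), the herbicide concentrate falls in Class 6.1.
Class 6.1 quantity: three 12 g packs = 36 g.
36 g is within the road limit of 50 g for Class 6.1.

Yes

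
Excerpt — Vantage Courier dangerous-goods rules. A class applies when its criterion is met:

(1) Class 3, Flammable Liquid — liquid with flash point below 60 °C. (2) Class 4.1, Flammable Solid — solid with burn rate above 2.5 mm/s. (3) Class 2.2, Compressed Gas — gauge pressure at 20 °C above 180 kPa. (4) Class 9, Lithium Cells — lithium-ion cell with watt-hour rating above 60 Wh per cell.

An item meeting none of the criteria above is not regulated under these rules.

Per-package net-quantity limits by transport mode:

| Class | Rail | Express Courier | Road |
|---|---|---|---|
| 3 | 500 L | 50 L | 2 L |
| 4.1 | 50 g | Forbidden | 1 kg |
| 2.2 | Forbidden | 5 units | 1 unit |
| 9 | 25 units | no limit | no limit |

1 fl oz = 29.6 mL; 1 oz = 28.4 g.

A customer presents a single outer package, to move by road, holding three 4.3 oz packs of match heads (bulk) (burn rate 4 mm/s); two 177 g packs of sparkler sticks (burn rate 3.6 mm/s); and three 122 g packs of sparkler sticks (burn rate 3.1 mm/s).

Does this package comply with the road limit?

With burn rate 4 mm/s (> 2.5 mm/s), the match heads (bulk) fall in Class 4.1.
Burn rate 3.6 mm/s meets the Class 4.1 criterion (Flammable Solid), so the sparkler sticks are Class 4.1.
The sparkler sticks have burn rate 3.1 mm/s, which is > 2.5 mm/s, so they are Class 4.1 (Flammable Solid).
Total Class 4.1: (three 4.3 oz packs = 366.36 g) + (two 177 g packs = 354 g) + (three 122 g packs = 366 g) = 1086.36 g.
That exceeds the Class 4.1 road limit of 1 kg.

No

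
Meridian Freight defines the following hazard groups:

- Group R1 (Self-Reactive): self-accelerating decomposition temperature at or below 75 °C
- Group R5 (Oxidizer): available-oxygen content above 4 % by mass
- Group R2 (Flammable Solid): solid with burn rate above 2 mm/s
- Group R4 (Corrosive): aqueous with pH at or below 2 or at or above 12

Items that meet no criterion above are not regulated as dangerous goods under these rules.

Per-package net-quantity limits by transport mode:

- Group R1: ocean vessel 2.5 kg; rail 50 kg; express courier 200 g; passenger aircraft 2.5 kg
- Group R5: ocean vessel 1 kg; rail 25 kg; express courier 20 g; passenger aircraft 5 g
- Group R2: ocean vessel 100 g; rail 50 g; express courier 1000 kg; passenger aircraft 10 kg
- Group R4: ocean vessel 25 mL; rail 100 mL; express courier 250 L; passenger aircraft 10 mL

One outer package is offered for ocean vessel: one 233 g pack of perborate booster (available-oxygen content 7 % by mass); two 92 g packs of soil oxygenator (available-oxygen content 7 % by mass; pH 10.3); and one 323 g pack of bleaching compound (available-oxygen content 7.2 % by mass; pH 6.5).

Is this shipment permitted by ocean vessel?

With available-oxygen content 7 % by mass (> 4 % by mass), the perborate booster falls in Group R5.
The soil oxygenator has available-oxygen content 7 % by mass, which is > 4 % by mass, so it is Group R5 (Oxidizer).
With available-oxygen content 7.2 % by mass (> 4 % by mass), the bleaching compound falls in Group R5.
Group R5 net quantity: 233 g + (two 92 g packs = 184 g) + 323 g = 740 g.
740 g is within the ocean vessel limit of 1 kg for Group R5.

Yes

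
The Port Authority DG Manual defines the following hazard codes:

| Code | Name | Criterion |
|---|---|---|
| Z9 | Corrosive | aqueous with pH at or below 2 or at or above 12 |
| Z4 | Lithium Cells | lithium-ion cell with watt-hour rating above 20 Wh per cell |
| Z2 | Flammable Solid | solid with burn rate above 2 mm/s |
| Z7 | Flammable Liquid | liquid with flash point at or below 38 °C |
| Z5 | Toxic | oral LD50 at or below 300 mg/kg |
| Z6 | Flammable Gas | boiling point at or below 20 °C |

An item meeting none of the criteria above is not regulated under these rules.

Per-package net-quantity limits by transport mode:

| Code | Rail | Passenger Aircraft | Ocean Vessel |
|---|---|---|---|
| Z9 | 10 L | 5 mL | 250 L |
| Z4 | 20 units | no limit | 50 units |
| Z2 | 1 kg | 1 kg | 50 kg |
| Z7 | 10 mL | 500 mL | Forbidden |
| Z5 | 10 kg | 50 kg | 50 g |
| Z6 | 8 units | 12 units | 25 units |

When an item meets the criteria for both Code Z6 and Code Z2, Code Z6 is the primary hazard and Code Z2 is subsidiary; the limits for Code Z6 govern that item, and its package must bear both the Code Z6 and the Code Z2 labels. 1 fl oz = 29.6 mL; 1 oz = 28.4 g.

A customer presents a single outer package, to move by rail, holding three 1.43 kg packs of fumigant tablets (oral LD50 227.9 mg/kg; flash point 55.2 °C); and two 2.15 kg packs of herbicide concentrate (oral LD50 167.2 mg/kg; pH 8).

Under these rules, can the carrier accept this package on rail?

Fumigant tablets: oral LD50 227.9 mg/kg ≤ 300 mg/kg → Code Z5 (Toxic).
Herbicide concentrate: oral LD50 167.2 mg/kg ≤ 300 mg/kg → Code Z5 (Toxic).
Total Code Z5: (three 1.43 kg packs = 4.29 kg) + (two 2.15 kg packs = 4.3 kg) = 8.59 kg.
8.59 kg is within the rail limit of 10 kg for Code Z5.

Yes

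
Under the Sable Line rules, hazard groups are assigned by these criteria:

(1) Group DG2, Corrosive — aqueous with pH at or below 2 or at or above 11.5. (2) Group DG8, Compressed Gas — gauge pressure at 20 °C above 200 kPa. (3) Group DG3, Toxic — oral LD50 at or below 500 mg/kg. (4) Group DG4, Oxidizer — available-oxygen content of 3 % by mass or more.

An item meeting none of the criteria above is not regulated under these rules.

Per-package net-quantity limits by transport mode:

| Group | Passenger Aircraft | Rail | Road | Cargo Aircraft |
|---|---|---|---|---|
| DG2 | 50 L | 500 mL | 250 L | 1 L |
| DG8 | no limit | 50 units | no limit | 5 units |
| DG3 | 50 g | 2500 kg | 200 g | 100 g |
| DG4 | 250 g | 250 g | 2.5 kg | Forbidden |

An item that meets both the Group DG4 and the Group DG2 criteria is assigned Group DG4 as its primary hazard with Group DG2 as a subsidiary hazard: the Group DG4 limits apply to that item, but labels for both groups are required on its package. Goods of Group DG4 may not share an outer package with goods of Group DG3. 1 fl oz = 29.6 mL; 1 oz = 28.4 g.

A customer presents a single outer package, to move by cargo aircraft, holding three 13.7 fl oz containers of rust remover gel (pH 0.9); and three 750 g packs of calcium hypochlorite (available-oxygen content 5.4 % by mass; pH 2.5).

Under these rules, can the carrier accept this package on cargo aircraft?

The rust remover gel has pH 0.9, which is ≤ 2, so it is Group DG2 (Corrosive).
With available-oxygen content 5.4 % by mass (≥ 3 % by mass), the calcium hypochlorite falls in Group DG4.
Group DG4 quantity: three 750 g packs = 2.25 kg.
Group DG4 is Forbidden by cargo aircraft.
Group DG2 quantity: three 13.7 fl oz containers = 1216.56 mL.
That exceeds the Group DG2 cargo aircraft limit of 1 L.
The segregation rule (Group DG4 with Group DG3) does not apply to Group DG4 with Group DG2.

No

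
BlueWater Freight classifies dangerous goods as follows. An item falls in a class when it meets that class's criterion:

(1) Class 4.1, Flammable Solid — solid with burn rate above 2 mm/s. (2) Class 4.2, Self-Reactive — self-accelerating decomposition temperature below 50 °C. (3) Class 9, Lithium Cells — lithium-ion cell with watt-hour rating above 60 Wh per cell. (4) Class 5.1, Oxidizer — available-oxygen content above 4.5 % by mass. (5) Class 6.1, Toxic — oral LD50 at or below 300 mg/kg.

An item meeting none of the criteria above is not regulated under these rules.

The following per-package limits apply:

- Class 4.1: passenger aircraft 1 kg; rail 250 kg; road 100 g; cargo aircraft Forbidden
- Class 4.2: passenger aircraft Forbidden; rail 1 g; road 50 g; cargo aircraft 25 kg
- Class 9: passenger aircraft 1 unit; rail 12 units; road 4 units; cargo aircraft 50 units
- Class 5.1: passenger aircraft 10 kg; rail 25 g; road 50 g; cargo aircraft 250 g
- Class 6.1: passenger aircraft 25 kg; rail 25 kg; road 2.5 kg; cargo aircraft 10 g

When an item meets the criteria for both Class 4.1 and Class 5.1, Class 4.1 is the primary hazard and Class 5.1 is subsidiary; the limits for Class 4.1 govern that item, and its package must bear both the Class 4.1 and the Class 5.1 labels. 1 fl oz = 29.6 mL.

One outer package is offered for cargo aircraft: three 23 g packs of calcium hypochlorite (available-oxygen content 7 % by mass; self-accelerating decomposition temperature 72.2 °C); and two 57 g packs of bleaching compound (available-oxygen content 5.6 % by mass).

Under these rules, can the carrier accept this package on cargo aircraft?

Yes

Calcium hypochlorite: available-oxygen content 7 % by mass > 4.5 % by mass → Class 5.1 (Oxidizer).
Bleaching compound: available-oxygen content 5.6 % by mass > 4.5 % by mass → Class 5.1 (Oxidizer).
Class 5.1 net quantity: (three 23 g packs = 69 g) + (two 57 g packs = 114 g) = 183 g.
183 g is within the cargo aircraft limit of 250 g for Class 5.1.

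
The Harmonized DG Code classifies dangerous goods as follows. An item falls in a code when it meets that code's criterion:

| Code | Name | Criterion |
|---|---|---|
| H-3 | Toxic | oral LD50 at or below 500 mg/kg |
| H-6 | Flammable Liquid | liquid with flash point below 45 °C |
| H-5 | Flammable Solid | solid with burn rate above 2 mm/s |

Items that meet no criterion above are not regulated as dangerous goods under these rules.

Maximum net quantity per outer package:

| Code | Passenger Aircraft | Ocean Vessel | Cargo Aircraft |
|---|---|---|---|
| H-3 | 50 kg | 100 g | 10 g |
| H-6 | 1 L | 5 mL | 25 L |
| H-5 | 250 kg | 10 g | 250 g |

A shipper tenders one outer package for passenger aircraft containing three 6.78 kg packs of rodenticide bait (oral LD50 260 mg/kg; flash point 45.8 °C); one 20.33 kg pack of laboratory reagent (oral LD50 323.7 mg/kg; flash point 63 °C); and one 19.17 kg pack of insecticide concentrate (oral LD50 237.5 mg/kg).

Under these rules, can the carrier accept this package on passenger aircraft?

No

Oral LD50 260 mg/kg meets the Code H-3 criterion (Toxic), so the rodenticide bait is Code H-3.
With oral LD50 323.7 mg/kg (≤ 500 mg/kg), the laboratory reagent falls in Code H-3.
Insecticide concentrate: oral LD50 237.5 mg/kg ≤ 500 mg/kg → Code H-3 (Toxic).
Total Code H-3: (three 6.78 kg packs = 20.34 kg) + 20.33 kg + 19.17 kg = 59.84 kg.
59.84 kg exceeds the passenger aircraft limit of 50 kg for Code H-3.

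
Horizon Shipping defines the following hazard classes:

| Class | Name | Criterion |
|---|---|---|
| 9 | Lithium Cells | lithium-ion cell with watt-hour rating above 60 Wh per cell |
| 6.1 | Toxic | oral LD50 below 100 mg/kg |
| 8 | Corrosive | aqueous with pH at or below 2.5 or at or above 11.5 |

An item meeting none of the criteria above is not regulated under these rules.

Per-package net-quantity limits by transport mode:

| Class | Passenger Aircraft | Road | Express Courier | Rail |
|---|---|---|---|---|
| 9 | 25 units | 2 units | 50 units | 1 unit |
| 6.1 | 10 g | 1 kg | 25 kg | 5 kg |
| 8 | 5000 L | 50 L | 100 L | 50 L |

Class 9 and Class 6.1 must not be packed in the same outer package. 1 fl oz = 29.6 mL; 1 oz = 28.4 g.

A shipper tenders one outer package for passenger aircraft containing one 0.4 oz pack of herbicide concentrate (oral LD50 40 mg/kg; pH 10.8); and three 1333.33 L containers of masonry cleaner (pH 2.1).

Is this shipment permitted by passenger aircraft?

Herbicide concentrate: oral LD50 40 mg/kg < 100 mg/kg → Class 6.1 (Toxic).
pH 2.1 meets the Class 8 criterion (Corrosive), so the masonry cleaner is Class 8.
Class 6.1 quantity: one 0.4 oz pack = 11.36 g.
11.36 g > 10 g (passenger aircraft limit, Class 6.1) — over the limit.
Class 8 quantity: three 1333.33 L containers = 3999.99 L.
3999.99 L ≤ 5000 L (passenger aircraft limit, Class 8) — within limit.
The segregation rule (Class 9 with Class 6.1) does not apply to Class 6.1 with Class 8.

No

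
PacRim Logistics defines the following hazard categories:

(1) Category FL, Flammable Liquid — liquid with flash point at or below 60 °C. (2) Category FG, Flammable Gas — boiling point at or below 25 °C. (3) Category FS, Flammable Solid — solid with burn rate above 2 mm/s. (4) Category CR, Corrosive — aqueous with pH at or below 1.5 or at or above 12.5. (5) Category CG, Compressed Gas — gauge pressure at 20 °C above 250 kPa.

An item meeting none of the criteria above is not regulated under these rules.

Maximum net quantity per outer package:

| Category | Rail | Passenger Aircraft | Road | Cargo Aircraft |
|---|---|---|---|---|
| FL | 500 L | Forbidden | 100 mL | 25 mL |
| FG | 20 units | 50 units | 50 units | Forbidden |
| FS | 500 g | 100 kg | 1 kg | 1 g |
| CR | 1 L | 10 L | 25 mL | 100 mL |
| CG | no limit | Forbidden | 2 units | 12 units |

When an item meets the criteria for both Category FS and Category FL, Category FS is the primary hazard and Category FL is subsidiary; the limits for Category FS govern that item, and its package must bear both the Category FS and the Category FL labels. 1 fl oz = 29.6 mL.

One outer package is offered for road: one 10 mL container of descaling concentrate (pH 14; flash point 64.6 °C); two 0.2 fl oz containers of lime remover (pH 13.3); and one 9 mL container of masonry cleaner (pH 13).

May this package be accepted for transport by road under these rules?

pH 14 meets the Category CR criterion (Corrosive), so the descaling concentrate is Category CR.
pH 13.3 meets the Category CR criterion (Corrosive), so the lime remover is Category CR.
pH 13 meets the Category CR criterion (Corrosive), so the masonry cleaner is Category CR.
Category CR net quantity: 10 mL + (two 0.2 fl oz containers = 11.84 mL) + 9 mL = 30.84 mL.
30.84 mL > 25 mL (road limit, Category CR) — over the limit.

No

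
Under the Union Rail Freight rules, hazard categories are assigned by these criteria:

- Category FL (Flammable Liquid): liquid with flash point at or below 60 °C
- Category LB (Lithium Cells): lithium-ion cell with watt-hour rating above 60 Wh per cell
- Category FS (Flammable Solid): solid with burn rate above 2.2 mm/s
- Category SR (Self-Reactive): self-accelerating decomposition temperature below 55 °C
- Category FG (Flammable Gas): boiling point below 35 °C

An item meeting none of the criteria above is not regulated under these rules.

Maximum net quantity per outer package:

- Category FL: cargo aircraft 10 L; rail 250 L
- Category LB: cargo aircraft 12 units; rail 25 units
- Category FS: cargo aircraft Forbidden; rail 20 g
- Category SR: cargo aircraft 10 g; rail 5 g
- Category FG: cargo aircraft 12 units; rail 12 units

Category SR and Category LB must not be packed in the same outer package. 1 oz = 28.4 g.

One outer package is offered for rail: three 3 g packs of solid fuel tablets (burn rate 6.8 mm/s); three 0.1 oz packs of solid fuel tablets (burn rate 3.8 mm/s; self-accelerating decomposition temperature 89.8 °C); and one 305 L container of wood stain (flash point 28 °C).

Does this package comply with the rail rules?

Burn rate 6.8 mm/s meets the Category FS criterion (Flammable Solid), so the solid fuel tablets are Category FS.
Solid fuel tablets: burn rate 3.8 mm/s > 2.2 mm/s → Category FS (Flammable Solid).
The wood stain has flash point 28 °C, which is ≤ 60 °C, so it is Category FL (Flammable Liquid).
Category FS net quantity: (three 3 g packs = 9 g) + (three 0.1 oz packs = 8.52 g) = 17.52 g.
17.52 g ≤ 20 g (rail limit, Category FS) — within limit.
Category FL quantity: 305 L.
305 L exceeds the rail limit of 250 L for Category FL.
The segregation rule (Category SR with Category LB) does not apply to Category FS with Category FL.

No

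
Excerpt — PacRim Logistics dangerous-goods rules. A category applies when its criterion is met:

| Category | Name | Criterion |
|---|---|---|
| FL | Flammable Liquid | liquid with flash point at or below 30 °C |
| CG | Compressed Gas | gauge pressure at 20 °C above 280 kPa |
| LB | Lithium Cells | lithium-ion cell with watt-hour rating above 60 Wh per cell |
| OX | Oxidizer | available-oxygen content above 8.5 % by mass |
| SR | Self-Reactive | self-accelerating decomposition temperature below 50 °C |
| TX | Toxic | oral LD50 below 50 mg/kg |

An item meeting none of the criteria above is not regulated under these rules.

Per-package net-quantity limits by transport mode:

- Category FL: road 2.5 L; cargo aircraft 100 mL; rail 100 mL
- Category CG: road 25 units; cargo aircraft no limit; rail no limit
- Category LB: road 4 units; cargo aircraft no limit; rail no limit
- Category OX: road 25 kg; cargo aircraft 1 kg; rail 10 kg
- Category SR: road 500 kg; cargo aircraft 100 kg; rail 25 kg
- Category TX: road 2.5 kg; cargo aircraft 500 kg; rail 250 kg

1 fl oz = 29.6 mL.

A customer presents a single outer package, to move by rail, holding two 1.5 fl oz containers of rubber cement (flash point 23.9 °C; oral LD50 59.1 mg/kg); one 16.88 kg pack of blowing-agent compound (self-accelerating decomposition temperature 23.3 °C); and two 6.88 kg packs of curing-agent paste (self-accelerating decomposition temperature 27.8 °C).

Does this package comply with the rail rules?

No

Rubber cement: flash point 23.9 °C ≤ 30 °C → Category FL (Flammable Liquid).
The blowing-agent compound has self-accelerating decomposition temperature 23.3 °C, which is < 50 °C, so it is Category SR (Self-Reactive).
With self-accelerating decomposition temperature 27.8 °C (< 50 °C), the curing-agent paste falls in Category SR.
Category SR net quantity: 16.88 kg + (two 6.88 kg packs = 13.76 kg) = 30.64 kg.
30.64 kg exceeds the rail limit of 25 kg for Category SR.
Category FL quantity: two 1.5 fl oz containers = 88.8 mL.
88.8 mL ≤ 100 mL (rail limit, Category FL) — within limit.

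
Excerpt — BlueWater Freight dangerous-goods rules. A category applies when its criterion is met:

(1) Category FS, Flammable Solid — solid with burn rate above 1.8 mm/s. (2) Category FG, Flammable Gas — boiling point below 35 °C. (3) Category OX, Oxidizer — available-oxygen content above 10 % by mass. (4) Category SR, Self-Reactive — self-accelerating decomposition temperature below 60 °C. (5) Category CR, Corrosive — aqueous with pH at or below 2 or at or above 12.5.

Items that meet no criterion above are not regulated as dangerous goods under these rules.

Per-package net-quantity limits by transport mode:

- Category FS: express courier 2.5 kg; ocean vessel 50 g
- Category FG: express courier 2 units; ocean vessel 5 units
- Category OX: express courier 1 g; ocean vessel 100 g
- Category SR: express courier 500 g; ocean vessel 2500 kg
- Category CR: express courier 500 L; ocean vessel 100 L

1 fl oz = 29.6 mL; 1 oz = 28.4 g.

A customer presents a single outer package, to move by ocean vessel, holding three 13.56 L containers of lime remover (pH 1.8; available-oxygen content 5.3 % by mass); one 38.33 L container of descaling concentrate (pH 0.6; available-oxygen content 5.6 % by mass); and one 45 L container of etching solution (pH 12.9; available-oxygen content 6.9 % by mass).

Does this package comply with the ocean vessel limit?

The lime remover has pH 1.8, which is ≤ 2, so it is Category CR (Corrosive).
The descaling concentrate has pH 0.6, which is ≤ 2, so it is Category CR (Corrosive).
pH 12.9 meets the Category CR criterion (Corrosive), so the etching solution is Category CR.
Category CR net quantity: (three 13.56 L containers = 40.68 L) + 38.33 L + 45 L = 124.01 L.
That exceeds the Category CR ocean vessel limit of 100 L.

No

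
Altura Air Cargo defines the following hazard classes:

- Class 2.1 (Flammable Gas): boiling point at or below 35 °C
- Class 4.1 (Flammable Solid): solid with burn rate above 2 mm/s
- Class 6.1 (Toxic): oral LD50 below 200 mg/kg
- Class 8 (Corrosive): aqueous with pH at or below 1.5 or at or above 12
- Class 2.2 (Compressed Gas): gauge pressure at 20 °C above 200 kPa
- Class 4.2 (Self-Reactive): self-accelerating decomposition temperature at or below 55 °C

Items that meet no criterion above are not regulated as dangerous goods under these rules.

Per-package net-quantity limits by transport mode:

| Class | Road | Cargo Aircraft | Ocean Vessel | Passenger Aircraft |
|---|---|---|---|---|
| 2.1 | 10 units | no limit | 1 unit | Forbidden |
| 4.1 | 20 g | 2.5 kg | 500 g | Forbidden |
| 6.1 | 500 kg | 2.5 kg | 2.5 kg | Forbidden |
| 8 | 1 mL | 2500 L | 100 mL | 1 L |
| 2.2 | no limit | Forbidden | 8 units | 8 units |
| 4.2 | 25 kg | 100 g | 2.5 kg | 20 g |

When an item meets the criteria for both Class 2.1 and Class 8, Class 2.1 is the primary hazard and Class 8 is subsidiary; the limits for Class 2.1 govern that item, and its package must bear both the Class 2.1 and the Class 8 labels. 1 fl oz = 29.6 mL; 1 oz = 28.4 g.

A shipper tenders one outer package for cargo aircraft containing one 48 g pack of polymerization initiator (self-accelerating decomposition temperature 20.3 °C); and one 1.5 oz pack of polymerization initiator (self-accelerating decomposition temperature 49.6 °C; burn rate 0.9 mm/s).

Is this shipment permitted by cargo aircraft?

Yes

Self-accelerating decomposition temperature 20.3 °C meets the Class 4.2 criterion (Self-Reactive), so the polymerization initiator is Class 4.2.
Polymerization initiator: self-accelerating decomposition temperature 49.6 °C ≤ 55 °C → Class 4.2 (Self-Reactive).
Class 4.2 net quantity: 48 g + (one 1.5 oz pack = 42.6 g) = 90.6 g.
90.6 g is within the cargo aircraft limit of 100 g for Class 4.2.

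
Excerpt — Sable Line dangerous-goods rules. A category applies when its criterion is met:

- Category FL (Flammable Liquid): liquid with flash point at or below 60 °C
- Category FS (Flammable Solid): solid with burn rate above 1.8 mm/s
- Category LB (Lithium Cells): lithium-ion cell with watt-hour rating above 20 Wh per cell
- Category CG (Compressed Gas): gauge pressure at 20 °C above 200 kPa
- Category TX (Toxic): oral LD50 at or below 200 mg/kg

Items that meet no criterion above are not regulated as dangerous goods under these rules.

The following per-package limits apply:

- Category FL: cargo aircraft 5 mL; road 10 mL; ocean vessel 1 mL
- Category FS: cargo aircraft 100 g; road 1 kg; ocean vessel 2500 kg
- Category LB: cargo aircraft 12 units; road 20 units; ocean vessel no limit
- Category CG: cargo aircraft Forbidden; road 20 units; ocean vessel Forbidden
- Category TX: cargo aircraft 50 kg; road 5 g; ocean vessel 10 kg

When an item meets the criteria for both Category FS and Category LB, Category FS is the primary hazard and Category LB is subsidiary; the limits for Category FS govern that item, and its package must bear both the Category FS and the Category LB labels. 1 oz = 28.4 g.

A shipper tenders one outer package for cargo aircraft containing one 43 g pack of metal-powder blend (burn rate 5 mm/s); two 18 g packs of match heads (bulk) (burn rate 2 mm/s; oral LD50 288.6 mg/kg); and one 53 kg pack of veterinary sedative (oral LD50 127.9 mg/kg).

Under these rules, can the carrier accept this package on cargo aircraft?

Burn rate 5 mm/s meets the Category FS criterion (Flammable Solid), so the metal-powder blend is Category FS.
With burn rate 2 mm/s (> 1.8 mm/s), the match heads (bulk) fall in Category FS.
Oral LD50 127.9 mg/kg meets the Category TX criterion (Toxic), so the veterinary sedative is Category TX.
Total Category FS: 43 g + (two 18 g packs = 36 g) = 79 g.
That is within the Category FS cargo aircraft limit of 100 g.
Category TX quantity: 53 kg.
That exceeds the Category TX cargo aircraft limit of 50 kg.

No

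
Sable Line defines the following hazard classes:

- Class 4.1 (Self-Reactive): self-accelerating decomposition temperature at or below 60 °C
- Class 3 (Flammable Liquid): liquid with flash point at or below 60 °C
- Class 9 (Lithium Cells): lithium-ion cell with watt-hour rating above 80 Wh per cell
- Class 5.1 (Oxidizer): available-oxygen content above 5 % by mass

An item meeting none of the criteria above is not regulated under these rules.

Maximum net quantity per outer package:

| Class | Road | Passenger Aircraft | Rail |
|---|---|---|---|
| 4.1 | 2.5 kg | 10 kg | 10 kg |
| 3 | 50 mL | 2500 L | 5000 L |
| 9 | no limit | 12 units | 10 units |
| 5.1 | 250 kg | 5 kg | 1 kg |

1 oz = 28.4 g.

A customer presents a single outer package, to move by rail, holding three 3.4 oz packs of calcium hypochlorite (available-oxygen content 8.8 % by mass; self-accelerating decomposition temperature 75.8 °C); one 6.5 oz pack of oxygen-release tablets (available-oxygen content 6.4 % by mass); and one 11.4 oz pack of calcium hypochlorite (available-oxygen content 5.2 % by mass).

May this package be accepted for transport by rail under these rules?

Calcium hypochlorite: available-oxygen content 8.8 % by mass > 5 % by mass → Class 5.1 (Oxidizer).
Oxygen-release tablets: available-oxygen content 6.4 % by mass > 5 % by mass → Class 5.1 (Oxidizer).
The calcium hypochlorite has available-oxygen content 5.2 % by mass, which is > 5 % by mass, so it is Class 5.1 (Oxidizer).
Total Class 5.1: (three 3.4 oz packs = 289.68 g) + (one 6.5 oz pack = 184.6 g) + (one 11.4 oz pack = 323.76 g) = 798.04 g.
798.04 g is within the rail limit of 1 kg for Class 5.1.

Yes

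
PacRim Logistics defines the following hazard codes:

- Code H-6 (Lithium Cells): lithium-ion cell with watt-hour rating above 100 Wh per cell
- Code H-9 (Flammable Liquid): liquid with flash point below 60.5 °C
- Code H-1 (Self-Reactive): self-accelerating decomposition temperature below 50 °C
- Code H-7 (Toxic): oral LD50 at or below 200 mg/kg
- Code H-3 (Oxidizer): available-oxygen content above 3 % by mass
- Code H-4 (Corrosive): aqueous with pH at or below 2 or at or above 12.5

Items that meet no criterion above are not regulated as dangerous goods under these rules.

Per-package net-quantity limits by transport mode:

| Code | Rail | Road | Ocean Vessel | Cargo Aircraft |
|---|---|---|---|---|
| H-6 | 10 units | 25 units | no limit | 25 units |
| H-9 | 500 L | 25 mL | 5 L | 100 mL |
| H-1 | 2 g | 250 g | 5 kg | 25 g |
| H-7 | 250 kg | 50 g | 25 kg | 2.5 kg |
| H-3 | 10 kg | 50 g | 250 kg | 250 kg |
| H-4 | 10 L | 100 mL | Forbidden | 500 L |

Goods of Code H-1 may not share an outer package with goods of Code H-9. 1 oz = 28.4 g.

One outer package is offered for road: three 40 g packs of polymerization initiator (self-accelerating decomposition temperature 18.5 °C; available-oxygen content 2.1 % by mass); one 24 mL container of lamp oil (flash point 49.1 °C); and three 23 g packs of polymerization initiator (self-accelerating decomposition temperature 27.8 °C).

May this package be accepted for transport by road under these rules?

The polymerization initiator has self-accelerating decomposition temperature 18.5 °C, which is < 50 °C, so it is Code H-1 (Self-Reactive).
The lamp oil has flash point 49.1 °C, which is < 60.5 °C, so it is Code H-9 (Flammable Liquid).
The polymerization initiator has self-accelerating decomposition temperature 27.8 °C, which is < 50 °C, so it is Code H-1 (Self-Reactive).
Total Code H-1: (three 40 g packs = 120 g) + (three 23 g packs = 69 g) = 189 g.
That is within the Code H-1 road limit of 250 g.
Code H-9 quantity: 24 mL.
24 mL ≤ 25 mL (road limit, Code H-9) — within limit.
Code H-1 and Code H-9 may not share an outer package.

No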